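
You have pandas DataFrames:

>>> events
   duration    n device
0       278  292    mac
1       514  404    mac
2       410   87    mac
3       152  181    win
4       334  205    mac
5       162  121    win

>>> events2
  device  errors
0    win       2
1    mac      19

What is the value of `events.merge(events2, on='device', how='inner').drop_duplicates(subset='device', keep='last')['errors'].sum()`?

merge on 'device' (how='inner') → 6 rows:
   duration    n device  errors
0       278  292    mac      19
1       514  404    mac      19
2       410   87    mac      19
3       152  181    win       2
4       334  205    mac      19
5       162  121    win       2
drop duplicate device (keep=last):
   duration    n device  errors
4       334  205    mac      19
5       162  121    win       2
Finally, sum of column 'errors' = 21.

21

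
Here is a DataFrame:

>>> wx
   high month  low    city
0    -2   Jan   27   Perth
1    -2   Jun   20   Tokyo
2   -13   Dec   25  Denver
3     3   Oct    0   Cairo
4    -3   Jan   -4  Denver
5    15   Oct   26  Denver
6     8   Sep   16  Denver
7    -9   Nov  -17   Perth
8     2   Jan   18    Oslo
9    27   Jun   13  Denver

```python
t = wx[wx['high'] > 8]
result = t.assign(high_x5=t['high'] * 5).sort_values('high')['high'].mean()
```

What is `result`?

21.0

filter rows where high > 8:
   high month  low    city
5    15   Oct   26  Denver
9    27   Jun   13  Denver
add column high_x5 = t['high'] * 5:
   high month  low    city  high_x5
5    15   Oct   26  Denver       75
9    27   Jun   13  Denver      135
sort by high:
   high month  low    city  high_x5
5    15   Oct   26  Denver       75
9    27   Jun   13  Denver      135
So mean() = 21.0.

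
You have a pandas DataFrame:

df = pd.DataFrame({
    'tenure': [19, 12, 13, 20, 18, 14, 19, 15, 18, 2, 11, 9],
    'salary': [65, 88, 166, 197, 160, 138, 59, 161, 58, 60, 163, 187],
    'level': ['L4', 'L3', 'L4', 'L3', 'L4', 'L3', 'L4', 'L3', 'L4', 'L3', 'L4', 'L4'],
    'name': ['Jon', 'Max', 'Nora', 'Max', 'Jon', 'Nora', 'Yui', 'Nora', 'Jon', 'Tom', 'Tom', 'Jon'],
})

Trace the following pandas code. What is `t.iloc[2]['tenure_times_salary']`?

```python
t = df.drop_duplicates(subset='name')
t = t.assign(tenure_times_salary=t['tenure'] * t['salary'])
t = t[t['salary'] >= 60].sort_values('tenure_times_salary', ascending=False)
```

drop duplicate name (keep=first):
   tenure  salary level  name
0      19      65    L4   Jon
1      12      88    L3   Max
2      13     166    L4  Nora
6      19      59    L4   Yui
9       2      60    L3   Tom
add column tenure_times_salary = t['tenure'] * t['salary']:
   tenure  salary level  name  tenure_times_salary
0      19      65    L4   Jon                 1235
1      12      88    L3   Max                 1056
2      13     166    L4  Nora                 2158
6      19      59    L4   Yui                 1121
9       2      60    L3   Tom                  120
filter rows where salary >= 60:
   tenure  salary level  name  tenure_times_salary
0      19      65    L4   Jon                 1235
1      12      88    L3   Max                 1056
2      13     166    L4  Nora                 2158
9       2      60    L3   Tom                  120
sort by tenure_times_salary descending:
   tenure  salary level  name  tenure_times_salary
2      13     166    L4  Nora                 2158
0      19      65    L4   Jon                 1235
1      12      88    L3   Max                 1056
9       2      60    L3   Tom                  120

1056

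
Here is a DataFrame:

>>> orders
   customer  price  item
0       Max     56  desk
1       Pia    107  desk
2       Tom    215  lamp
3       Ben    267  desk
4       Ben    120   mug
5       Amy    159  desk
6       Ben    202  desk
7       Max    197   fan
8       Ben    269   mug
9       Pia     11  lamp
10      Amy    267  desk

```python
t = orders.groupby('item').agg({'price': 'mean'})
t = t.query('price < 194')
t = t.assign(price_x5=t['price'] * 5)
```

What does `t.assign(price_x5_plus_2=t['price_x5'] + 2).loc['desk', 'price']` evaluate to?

group by item, mean of price:
           price
item            
desk  176.333333
fan   197.000000
lamp  113.000000
mug   194.500000
filter rows where price < 194:
           price
item            
desk  176.333333
lamp  113.000000
add column price_x5 = t['price'] * 5:
           price    price_x5
item                        
desk  176.333333  881.666667
lamp  113.000000  565.000000
add column price_x5_plus_2 = t['price_x5'] + 2:
           price    price_x5  price_x5_plus_2
item                                         
desk  176.333333  881.666667       883.666667
lamp  113.000000  565.000000       567.000000
The value at row 'desk', column 'price' is 176.333333333.

176.333333333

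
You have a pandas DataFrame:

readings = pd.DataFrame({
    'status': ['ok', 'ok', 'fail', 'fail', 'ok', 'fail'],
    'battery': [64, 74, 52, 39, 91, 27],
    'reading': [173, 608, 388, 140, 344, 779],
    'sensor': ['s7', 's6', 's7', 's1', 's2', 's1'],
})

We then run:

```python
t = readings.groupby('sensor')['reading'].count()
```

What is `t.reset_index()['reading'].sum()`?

6

group by sensor, count of reading:
sensor
s1    2
s2    1
s6    1
s7    2
Name: reading, dtype: int64
reset_index():
  sensor  reading
0     s1        2
1     s2        1
2     s6        1
3     s7        2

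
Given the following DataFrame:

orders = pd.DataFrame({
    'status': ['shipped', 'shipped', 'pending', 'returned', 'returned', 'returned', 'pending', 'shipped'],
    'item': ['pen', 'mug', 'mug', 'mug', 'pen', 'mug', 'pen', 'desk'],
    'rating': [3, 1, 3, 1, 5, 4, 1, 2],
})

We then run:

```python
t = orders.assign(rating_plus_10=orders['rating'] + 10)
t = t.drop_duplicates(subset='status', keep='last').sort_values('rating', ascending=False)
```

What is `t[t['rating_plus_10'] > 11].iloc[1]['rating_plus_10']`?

12

add column rating_plus_10 = orders['rating'] + 10:
     status  item  rating  rating_plus_10
0   shipped   pen       3              13
1   shipped   mug       1              11
2   pending   mug       3              13
3  returned   mug       1              11
4  returned   pen       5              15
5  returned   mug       4              14
6   pending   pen       1              11
7   shipped  desk       2              12
drop duplicate status (keep=last):
     status  item  rating  rating_plus_10
5  returned   mug       4              14
6   pending   pen       1              11
7   shipped  desk       2              12
sort by rating descending:
     status  item  rating  rating_plus_10
5  returned   mug       4              14
7   shipped  desk       2              12
6   pending   pen       1              11
filter rows where rating_plus_10 > 11:
     status  item  rating  rating_plus_10
5  returned   mug       4              14
7   shipped  desk       2              12
Finally, value at position 1, column 'rating_plus_10' = 12.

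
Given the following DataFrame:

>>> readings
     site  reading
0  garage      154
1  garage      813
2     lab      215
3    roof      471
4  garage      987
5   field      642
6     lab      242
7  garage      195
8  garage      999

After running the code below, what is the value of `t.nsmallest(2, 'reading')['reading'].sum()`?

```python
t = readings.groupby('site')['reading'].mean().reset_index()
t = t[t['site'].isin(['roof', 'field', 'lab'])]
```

group by site, mean of reading:
site
field     642.0
garage    629.6
lab       228.5
roof      471.0
Name: reading, dtype: float64
reset_index():
     site  reading
0   field    642.0
1  garage    629.6
2     lab    228.5
3    roof    471.0
filter rows where site in ['roof', 'field', 'lab']:
    site  reading
0  field    642.0
2    lab    228.5
3   roof    471.0
take 2 rows with smallest reading:
   site  reading
2   lab    228.5
3  roof    471.0
Hence 699.5.

699.5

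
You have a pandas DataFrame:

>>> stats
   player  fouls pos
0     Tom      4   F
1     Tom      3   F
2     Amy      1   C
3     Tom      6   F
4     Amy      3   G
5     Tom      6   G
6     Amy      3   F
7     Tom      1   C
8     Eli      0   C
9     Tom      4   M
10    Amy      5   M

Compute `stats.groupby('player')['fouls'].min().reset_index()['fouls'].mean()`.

group by player, min of fouls:
player
Amy    1
Eli    0
Tom    1
Name: fouls, dtype: int64
reset_index():
  player  fouls
0    Amy      1
1    Eli      0
2    Tom      1
mean of column 'fouls' → 0.666666666667

0.666666666667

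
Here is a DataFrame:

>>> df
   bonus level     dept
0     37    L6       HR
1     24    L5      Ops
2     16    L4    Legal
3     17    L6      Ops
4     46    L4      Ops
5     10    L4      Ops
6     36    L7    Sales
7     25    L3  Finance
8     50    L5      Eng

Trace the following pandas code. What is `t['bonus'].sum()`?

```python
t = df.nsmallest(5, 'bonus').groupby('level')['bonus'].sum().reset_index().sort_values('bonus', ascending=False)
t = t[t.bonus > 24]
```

take 5 rows with smallest bonus:
   bonus level     dept
5     10    L4      Ops
2     16    L4    Legal
3     17    L6      Ops
1     24    L5      Ops
7     25    L3  Finance
group by level, sum of bonus:
level
L3    25
L4    26
L5    24
L6    17
Name: bonus, dtype: int64
reset_index():
  level  bonus
0    L3     25
1    L4     26
2    L5     24
3    L6     17
sort by bonus descending:
  level  bonus
1    L4     26
0    L3     25
2    L5     24
3    L6     17
filter rows where bonus > 24:
  level  bonus
1    L4     26
0    L3     25
Hence 51.

51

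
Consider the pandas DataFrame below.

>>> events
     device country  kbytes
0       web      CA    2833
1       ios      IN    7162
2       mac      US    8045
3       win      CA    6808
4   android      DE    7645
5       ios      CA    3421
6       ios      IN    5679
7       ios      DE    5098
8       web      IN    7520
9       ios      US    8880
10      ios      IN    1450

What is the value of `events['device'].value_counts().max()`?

value_counts of device:
device
ios        6
web        2
mac        1
win        1
android    1
Name: count, dtype: int64
max of the resulting series → 6

6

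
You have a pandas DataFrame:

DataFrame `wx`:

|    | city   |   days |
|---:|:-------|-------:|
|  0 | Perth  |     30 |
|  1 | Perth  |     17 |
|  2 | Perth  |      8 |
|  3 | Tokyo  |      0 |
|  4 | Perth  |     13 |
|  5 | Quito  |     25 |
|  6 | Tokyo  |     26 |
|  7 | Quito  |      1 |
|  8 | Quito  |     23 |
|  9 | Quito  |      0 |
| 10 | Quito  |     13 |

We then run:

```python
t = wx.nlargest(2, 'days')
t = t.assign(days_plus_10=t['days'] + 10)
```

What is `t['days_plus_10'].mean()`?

take 2 rows with largest days:
    city  days
0  Perth    30
6  Tokyo    26
add column days_plus_10 = t['days'] + 10:
    city  days  days_plus_10
0  Perth    30            40
6  Tokyo    26            36

38.0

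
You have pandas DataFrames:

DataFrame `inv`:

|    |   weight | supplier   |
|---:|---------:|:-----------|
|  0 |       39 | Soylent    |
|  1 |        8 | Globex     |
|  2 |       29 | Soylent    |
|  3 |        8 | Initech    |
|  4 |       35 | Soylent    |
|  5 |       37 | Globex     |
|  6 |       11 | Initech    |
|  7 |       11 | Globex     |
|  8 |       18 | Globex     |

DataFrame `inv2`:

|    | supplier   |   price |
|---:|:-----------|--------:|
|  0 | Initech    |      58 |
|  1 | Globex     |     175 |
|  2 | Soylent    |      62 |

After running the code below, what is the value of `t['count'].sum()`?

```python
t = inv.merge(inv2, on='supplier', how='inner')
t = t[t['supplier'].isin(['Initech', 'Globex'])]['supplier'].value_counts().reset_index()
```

merge on 'supplier' (how='inner') → 9 rows:
   weight supplier  price
0      39  Soylent     62
1       8   Globex    175
2      29  Soylent     62
3       8  Initech     58
4      35  Soylent     62
5      37   Globex    175
6      11  Initech     58
7      11   Globex    175
8      18   Globex    175
filter rows where supplier in ['Initech', 'Globex']:
   weight supplier  price
1       8   Globex    175
3       8  Initech     58
5      37   Globex    175
6      11  Initech     58
7      11   Globex    175
8      18   Globex    175
value_counts of supplier:
supplier
Globex     4
Initech    2
Name: count, dtype: int64
reset_index():
  supplier  count
0   Globex      4
1  Initech      2

6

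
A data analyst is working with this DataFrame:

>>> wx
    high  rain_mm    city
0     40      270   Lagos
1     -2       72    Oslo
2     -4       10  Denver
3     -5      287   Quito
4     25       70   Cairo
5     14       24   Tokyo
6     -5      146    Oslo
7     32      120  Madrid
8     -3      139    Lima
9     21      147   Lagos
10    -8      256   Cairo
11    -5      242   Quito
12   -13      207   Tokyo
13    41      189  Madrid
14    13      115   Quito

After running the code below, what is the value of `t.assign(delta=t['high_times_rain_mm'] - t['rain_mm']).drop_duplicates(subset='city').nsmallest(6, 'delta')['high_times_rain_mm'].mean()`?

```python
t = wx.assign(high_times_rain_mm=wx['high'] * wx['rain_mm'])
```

add column high_times_rain_mm = wx['high'] * wx['rain_mm']:
    high  rain_mm    city  high_times_rain_mm
0     40      270   Lagos               10800
1     -2       72    Oslo                -144
2     -4       10  Denver                 -40
3     -5      287   Quito               -1435
4     25       70   Cairo                1750
5     14       24   Tokyo                 336
6     -5      146    Oslo                -730
7     32      120  Madrid                3840
8     -3      139    Lima                -417
9     21      147   Lagos                3087
10    -8      256   Cairo               -2048
11    -5      242   Quito               -1210
12   -13      207   Tokyo               -2691
13    41      189  Madrid                7749
14    13      115   Quito                1495
add column delta = t['high_times_rain_mm'] - t['rain_mm']:
    high  rain_mm    city  high_times_rain_mm  delta
0     40      270   Lagos               10800  10530
1     -2       72    Oslo                -144   -216
2     -4       10  Denver                 -40    -50
3     -5      287   Quito               -1435  -1722
4     25       70   Cairo                1750   1680
5     14       24   Tokyo                 336    312
6     -5      146    Oslo                -730   -876
7     32      120  Madrid                3840   3720
8     -3      139    Lima                -417   -556
9     21      147   Lagos                3087   2940
10    -8      256   Cairo               -2048  -2304
11    -5      242   Quito               -1210  -1452
12   -13      207   Tokyo               -2691  -2898
13    41      189  Madrid                7749   7560
14    13      115   Quito                1495   1380
drop duplicate city (keep=first):
   high  rain_mm    city  high_times_rain_mm  delta
0    40      270   Lagos               10800  10530
1    -2       72    Oslo                -144   -216
2    -4       10  Denver                 -40    -50
3    -5      287   Quito               -1435  -1722
4    25       70   Cairo                1750   1680
5    14       24   Tokyo                 336    312
7    32      120  Madrid                3840   3720
8    -3      139    Lima                -417   -556
take 6 rows with smallest delta:
   high  rain_mm    city  high_times_rain_mm  delta
3    -5      287   Quito               -1435  -1722
8    -3      139    Lima                -417   -556
1    -2       72    Oslo                -144   -216
2    -4       10  Denver                 -40    -50
5    14       24   Tokyo                 336    312
4    25       70   Cairo                1750   1680
Then the mean of column 'high_times_rain_mm': 8.33333333333

8.33333333333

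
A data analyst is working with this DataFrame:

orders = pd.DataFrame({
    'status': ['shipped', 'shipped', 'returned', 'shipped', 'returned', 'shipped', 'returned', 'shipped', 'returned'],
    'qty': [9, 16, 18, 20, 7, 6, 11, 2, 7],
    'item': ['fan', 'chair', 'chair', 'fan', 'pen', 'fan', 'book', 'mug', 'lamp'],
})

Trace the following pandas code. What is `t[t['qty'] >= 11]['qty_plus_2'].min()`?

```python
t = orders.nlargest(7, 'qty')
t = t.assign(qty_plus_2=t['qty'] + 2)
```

13

take 7 rows with largest qty:
     status  qty   item
3   shipped   20    fan
2  returned   18  chair
1   shipped   16  chair
6  returned   11   book
0   shipped    9    fan
4  returned    7    pen
8  returned    7   lamp
add column qty_plus_2 = t['qty'] + 2:
     status  qty   item  qty_plus_2
3   shipped   20    fan          22
2  returned   18  chair          20
1   shipped   16  chair          18
6  returned   11   book          13
0   shipped    9    fan          11
4  returned    7    pen           9
8  returned    7   lamp           9
filter rows where qty >= 11:
     status  qty   item  qty_plus_2
3   shipped   20    fan          22
2  returned   18  chair          20
1   shipped   16  chair          18
6  returned   11   book          13
The min of column 'qty_plus_2' is 13.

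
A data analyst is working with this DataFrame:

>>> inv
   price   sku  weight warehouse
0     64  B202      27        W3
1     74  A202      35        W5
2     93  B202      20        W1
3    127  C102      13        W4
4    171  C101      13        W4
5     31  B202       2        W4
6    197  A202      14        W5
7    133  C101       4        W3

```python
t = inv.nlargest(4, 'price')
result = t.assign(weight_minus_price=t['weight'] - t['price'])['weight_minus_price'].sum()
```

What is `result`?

take 4 rows with largest price:
   price   sku  weight warehouse
6    197  A202      14        W5
4    171  C101      13        W4
7    133  C101       4        W3
3    127  C102      13        W4
add column weight_minus_price = t['weight'] - t['price']:
   price   sku  weight warehouse  weight_minus_price
6    197  A202      14        W5                -183
4    171  C101      13        W4                -158
7    133  C101       4        W3                -129
3    127  C102      13        W4                -114

-584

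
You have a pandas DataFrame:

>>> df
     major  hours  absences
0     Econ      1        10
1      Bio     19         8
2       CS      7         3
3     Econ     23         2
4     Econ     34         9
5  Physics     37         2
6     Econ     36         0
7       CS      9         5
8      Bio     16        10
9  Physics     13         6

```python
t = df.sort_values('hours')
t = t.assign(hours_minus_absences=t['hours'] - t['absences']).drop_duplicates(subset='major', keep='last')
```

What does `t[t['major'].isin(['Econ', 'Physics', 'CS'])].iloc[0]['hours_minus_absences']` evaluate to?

sort by hours:
     major  hours  absences
0     Econ      1        10
2       CS      7         3
7       CS      9         5
9  Physics     13         6
8      Bio     16        10
1      Bio     19         8
3     Econ     23         2
4     Econ     34         9
6     Econ     36         0
5  Physics     37         2
add column hours_minus_absences = t['hours'] - t['absences']:
     major  hours  absences  hours_minus_absences
0     Econ      1        10                    -9
2       CS      7         3                     4
7       CS      9         5                     4
9  Physics     13         6                     7
8      Bio     16        10                     6
1      Bio     19         8                    11
3     Econ     23         2                    21
4     Econ     34         9                    25
6     Econ     36         0                    36
5  Physics     37         2                    35
drop duplicate major (keep=last):
     major  hours  absences  hours_minus_absences
7       CS      9         5                     4
1      Bio     19         8                    11
6     Econ     36         0                    36
5  Physics     37         2                    35
filter rows where major in ['Econ', 'Physics', 'CS']:
     major  hours  absences  hours_minus_absences
7       CS      9         5                     4
6     Econ     36         0                    36
5  Physics     37         2                    35
Reading off the value at position 0, column 'hours_minus_absences', we get 4.

4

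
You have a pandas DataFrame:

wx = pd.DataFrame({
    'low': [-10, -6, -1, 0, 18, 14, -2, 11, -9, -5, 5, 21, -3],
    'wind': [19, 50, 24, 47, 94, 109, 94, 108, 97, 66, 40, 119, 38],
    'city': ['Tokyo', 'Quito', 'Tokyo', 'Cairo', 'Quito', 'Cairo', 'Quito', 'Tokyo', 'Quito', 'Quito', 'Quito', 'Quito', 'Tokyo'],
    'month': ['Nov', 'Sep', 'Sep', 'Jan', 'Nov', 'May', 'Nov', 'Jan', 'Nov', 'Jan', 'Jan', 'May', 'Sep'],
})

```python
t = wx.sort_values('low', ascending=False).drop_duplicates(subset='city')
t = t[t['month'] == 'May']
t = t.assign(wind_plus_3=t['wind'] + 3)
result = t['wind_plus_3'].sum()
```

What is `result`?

234

sort by low descending:
    low  wind   city month
11   21   119  Quito   May
4    18    94  Quito   Nov
5    14   109  Cairo   May
7    11   108  Tokyo   Jan
10    5    40  Quito   Jan
3     0    47  Cairo   Jan
2    -1    24  Tokyo   Sep
6    -2    94  Quito   Nov
12   -3    38  Tokyo   Sep
9    -5    66  Quito   Jan
1    -6    50  Quito   Sep
8    -9    97  Quito   Nov
0   -10    19  Tokyo   Nov
drop duplicate city (keep=first):
    low  wind   city month
11   21   119  Quito   May
5    14   109  Cairo   May
7    11   108  Tokyo   Jan
filter rows where month == 'May':
    low  wind   city month
11   21   119  Quito   May
5    14   109  Cairo   May
add column wind_plus_3 = t['wind'] + 3:
    low  wind   city month  wind_plus_3
11   21   119  Quito   May          122
5    14   109  Cairo   May          112
Taking the sum of column 'wind_plus_3' gives 234.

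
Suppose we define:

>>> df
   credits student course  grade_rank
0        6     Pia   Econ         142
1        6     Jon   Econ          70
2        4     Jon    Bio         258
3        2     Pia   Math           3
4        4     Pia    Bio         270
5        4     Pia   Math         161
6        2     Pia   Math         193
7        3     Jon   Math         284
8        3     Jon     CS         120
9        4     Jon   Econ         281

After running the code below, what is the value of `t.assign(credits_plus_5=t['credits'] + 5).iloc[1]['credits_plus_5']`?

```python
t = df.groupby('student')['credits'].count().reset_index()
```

10

group by student, count of credits:
student
Jon    5
Pia    5
Name: credits, dtype: int64
reset_index():
  student  credits
0     Jon        5
1     Pia        5
add column credits_plus_5 = t['credits'] + 5:
  student  credits  credits_plus_5
0     Jon        5              10
1     Pia        5              10
Then the value at position 1, column 'credits_plus_5': 10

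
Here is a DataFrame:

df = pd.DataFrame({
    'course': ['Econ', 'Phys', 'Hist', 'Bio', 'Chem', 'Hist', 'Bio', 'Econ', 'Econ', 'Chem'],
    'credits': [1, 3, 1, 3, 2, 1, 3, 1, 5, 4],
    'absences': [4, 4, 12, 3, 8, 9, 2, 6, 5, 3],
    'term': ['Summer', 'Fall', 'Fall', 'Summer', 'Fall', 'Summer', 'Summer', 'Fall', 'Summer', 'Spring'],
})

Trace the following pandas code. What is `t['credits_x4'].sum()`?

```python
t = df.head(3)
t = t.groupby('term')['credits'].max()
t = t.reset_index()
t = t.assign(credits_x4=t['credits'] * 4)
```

take first 3 rows:
  course  credits  absences    term
0   Econ        1         4  Summer
1   Phys        3         4    Fall
2   Hist        1        12    Fall
group by term, max of credits:
term
Fall      3
Summer    1
Name: credits, dtype: int64
reset_index():
     term  credits
0    Fall        3
1  Summer        1
add column credits_x4 = t['credits'] * 4:
     term  credits  credits_x4
0    Fall        3          12
1  Summer        1           4

16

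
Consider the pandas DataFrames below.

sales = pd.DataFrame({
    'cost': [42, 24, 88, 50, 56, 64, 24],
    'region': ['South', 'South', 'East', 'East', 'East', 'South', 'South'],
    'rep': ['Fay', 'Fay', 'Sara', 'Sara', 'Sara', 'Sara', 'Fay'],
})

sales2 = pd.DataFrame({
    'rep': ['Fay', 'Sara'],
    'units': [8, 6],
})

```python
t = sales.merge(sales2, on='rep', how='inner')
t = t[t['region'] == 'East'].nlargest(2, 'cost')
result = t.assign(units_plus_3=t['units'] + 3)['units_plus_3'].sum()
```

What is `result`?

merge on 'rep' (how='inner') → 7 rows:
   cost region   rep  units
0    42  South   Fay      8
1    24  South   Fay      8
2    88   East  Sara      6
3    50   East  Sara      6
4    56   East  Sara      6
5    64  South  Sara      6
6    24  South   Fay      8
filter rows where region == 'East':
   cost region   rep  units
2    88   East  Sara      6
3    50   East  Sara      6
4    56   East  Sara      6
take 2 rows with largest cost:
   cost region   rep  units
2    88   East  Sara      6
4    56   East  Sara      6
add column units_plus_3 = t['units'] + 3:
   cost region   rep  units  units_plus_3
2    88   East  Sara      6             9
4    56   East  Sara      6             9
Then the sum of column 'units_plus_3': 18

18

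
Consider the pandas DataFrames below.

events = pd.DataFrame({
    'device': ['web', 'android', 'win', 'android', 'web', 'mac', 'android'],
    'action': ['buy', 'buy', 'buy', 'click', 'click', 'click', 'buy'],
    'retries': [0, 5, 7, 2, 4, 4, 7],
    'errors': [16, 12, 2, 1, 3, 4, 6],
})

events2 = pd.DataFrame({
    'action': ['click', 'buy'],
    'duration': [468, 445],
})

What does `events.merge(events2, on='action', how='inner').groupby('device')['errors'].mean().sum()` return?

merge on 'action' (how='inner') → 7 rows:
    device action  retries  errors  duration
0      web    buy        0      16       445
1  android    buy        5      12       445
2      win    buy        7       2       445
3  android  click        2       1       468
4      web  click        4       3       468
5      mac  click        4       4       468
6  android    buy        7       6       445
group by device, mean of errors:
device
android    6.333333
mac        4.000000
web        9.500000
win        2.000000
Name: errors, dtype: float64

21.8333333333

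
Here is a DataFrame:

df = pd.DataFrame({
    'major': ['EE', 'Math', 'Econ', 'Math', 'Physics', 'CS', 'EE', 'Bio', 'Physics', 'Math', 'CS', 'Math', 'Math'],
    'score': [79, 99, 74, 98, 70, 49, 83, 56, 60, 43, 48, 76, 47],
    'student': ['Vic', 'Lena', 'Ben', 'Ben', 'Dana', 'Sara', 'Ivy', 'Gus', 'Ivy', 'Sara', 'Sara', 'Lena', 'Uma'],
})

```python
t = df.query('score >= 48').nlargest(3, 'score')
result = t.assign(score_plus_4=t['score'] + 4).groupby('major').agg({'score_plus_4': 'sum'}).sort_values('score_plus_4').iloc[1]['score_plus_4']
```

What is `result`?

205

filter rows where score >= 48:
      major  score student
0        EE     79     Vic
1      Math     99    Lena
2      Econ     74     Ben
3      Math     98     Ben
4   Physics     70    Dana
5        CS     49    Sara
6        EE     83     Ivy
7       Bio     56     Gus
8   Physics     60     Ivy
10       CS     48    Sara
11     Math     76    Lena
take 3 rows with largest score:
  major  score student
1  Math     99    Lena
3  Math     98     Ben
6    EE     83     Ivy
add column score_plus_4 = t['score'] + 4:
  major  score student  score_plus_4
1  Math     99    Lena           103
3  Math     98     Ben           102
6    EE     83     Ivy            87
group by major, sum of score_plus_4:
       score_plus_4
major              
EE               87
Math            205
sort by score_plus_4:
       score_plus_4
major              
EE               87
Math            205
Taking the value at position 1, column 'score_plus_4' gives 205.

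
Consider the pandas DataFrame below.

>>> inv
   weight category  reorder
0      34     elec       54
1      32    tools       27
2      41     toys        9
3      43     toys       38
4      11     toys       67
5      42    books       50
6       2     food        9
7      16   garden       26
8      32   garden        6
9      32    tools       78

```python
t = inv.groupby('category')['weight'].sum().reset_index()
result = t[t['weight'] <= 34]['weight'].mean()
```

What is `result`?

18.0

group by category, sum of weight:
category
books     42
elec      34
food       2
garden    48
tools     64
toys      95
Name: weight, dtype: int64
reset_index():
  category  weight
0    books      42
1     elec      34
2     food       2
3   garden      48
4    tools      64
5     toys      95
filter rows where weight <= 34:
  category  weight
1     elec      34
2     food       2
Taking the mean of column 'weight' gives 18.0.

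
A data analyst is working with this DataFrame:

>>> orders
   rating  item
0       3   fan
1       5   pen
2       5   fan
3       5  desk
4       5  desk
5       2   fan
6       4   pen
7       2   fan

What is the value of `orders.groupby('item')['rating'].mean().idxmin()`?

fan

group by item, mean of rating:
item
desk    5.0
fan     3.0
pen     4.5
Name: rating, dtype: float64
label with the smallest value → fan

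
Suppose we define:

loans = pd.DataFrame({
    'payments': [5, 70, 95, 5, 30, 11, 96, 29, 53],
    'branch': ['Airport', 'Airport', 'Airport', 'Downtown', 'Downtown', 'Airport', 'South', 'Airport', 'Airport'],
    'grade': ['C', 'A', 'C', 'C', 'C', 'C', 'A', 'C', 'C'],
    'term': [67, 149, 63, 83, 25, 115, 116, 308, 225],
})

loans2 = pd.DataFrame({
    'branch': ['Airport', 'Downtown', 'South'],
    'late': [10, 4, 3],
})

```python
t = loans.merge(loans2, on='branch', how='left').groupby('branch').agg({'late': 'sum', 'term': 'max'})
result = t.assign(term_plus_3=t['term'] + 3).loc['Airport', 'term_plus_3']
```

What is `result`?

merge on 'branch' (how='left') → 9 rows:
   payments    branch grade  term  late
0         5   Airport     C    67    10
1        70   Airport     A   149    10
2        95   Airport     C    63    10
3         5  Downtown     C    83     4
4        30  Downtown     C    25     4
5        11   Airport     C   115    10
6        96     South     A   116     3
7        29   Airport     C   308    10
8        53   Airport     C   225    10
group by branch: sum(late), max(term):
          late  term
branch              
Airport     60   308
Downtown     8    83
South        3   116
add column term_plus_3 = t['term'] + 3:
          late  term  term_plus_3
branch                           
Airport     60   308          311
Downtown     8    83           86
South        3   116          119
The value at row 'Airport', column 'term_plus_3' is 311.

311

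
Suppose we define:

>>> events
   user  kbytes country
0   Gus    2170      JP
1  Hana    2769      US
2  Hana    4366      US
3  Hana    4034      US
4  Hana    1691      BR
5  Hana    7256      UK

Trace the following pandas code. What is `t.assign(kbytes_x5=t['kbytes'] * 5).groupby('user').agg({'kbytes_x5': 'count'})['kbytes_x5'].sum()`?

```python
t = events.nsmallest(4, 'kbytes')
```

take 4 rows with smallest kbytes:
   user  kbytes country
4  Hana    1691      BR
0   Gus    2170      JP
1  Hana    2769      US
3  Hana    4034      US
add column kbytes_x5 = t['kbytes'] * 5:
   user  kbytes country  kbytes_x5
4  Hana    1691      BR       8455
0   Gus    2170      JP      10850
1  Hana    2769      US      13845
3  Hana    4034      US      20170
group by user, count of kbytes_x5:
      kbytes_x5
user           
Gus           1
Hana          3

4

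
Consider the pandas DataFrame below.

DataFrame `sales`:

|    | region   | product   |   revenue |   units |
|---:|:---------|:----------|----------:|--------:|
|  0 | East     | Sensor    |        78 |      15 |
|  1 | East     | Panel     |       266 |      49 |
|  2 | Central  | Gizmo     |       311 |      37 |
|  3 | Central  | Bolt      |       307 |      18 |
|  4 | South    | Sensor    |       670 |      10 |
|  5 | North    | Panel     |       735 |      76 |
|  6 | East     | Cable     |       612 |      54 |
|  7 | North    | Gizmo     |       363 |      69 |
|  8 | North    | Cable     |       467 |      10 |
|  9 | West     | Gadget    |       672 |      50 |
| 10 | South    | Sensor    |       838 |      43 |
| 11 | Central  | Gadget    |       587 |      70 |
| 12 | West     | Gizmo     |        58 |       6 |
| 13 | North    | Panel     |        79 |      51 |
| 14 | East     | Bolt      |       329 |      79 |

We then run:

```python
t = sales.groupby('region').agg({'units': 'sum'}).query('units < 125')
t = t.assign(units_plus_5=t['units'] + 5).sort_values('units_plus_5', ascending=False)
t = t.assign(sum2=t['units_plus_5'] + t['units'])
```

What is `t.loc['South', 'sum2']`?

111

group by region, sum of units:
         units
region        
Central    125
East       197
North      206
South       53
West        56
filter rows where units < 125:
        units
region       
South      53
West       56
add column units_plus_5 = t['units'] + 5:
        units  units_plus_5
region                     
South      53            58
West       56            61
sort by units_plus_5 descending:
        units  units_plus_5
region                     
West       56            61
South      53            58
add column sum2 = t['units_plus_5'] + t['units']:
        units  units_plus_5  sum2
region                           
West       56            61   117
South      53            58   111
Reading off the value at row 'South', column 'sum2', we get 111.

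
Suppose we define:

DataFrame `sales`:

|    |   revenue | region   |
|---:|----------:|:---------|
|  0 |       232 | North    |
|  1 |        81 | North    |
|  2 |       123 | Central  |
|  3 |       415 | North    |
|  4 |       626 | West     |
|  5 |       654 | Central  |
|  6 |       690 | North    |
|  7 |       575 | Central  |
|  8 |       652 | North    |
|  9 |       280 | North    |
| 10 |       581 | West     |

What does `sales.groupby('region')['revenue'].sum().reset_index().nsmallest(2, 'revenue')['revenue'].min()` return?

group by region, sum of revenue:
region
Central    1352
North      2350
West       1207
Name: revenue, dtype: int64
reset_index():
    region  revenue
0  Central     1352
1    North     2350
2     West     1207
take 2 rows with smallest revenue:
    region  revenue
2     West     1207
0  Central     1352
The min of column 'revenue' is 1207.

1207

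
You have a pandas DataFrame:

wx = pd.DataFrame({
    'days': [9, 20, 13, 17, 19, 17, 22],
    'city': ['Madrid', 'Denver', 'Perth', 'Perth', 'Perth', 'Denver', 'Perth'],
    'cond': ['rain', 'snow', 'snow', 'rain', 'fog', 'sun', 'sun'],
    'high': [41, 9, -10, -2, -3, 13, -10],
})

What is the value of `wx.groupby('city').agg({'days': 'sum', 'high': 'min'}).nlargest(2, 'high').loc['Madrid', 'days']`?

9

group by city: sum(days), min(high):
        days  high
city              
Denver    37     9
Madrid     9    41
Perth     71   -10
take 2 rows with largest high:
        days  high
city              
Madrid     9    41
Denver    37     9
The value at row 'Madrid', column 'days' is 9.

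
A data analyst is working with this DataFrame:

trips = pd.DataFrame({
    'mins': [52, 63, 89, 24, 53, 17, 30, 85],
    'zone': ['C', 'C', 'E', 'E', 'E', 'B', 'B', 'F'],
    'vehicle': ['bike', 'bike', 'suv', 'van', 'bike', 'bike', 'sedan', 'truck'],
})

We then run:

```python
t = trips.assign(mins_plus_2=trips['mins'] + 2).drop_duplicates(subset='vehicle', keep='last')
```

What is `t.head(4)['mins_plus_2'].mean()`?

add column mins_plus_2 = trips['mins'] + 2:
   mins zone vehicle  mins_plus_2
0    52    C    bike           54
1    63    C    bike           65
2    89    E     suv           91
3    24    E     van           26
4    53    E    bike           55
5    17    B    bike           19
6    30    B   sedan           32
7    85    F   truck           87
drop duplicate vehicle (keep=last):
   mins zone vehicle  mins_plus_2
2    89    E     suv           91
3    24    E     van           26
5    17    B    bike           19
6    30    B   sedan           32
7    85    F   truck           87
take first 4 rows:
   mins zone vehicle  mins_plus_2
2    89    E     suv           91
3    24    E     van           26
5    17    B    bike           19
6    30    B   sedan           32

42.0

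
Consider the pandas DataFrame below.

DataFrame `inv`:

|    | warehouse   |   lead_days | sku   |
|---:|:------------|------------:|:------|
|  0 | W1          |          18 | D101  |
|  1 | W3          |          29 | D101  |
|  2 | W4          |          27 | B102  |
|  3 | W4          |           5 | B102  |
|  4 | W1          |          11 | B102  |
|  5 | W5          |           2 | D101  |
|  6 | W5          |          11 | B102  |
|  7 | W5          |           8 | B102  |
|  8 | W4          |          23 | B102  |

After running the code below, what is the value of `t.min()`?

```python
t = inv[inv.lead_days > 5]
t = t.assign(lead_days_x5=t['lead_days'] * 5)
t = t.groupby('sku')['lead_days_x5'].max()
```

135

filter rows where lead_days > 5:
  warehouse  lead_days   sku
0        W1         18  D101
1        W3         29  D101
2        W4         27  B102
4        W1         11  B102
6        W5         11  B102
7        W5          8  B102
8        W4         23  B102
add column lead_days_x5 = t['lead_days'] * 5:
  warehouse  lead_days   sku  lead_days_x5
0        W1         18  D101            90
1        W3         29  D101           145
2        W4         27  B102           135
4        W1         11  B102            55
6        W5         11  B102            55
7        W5          8  B102            40
8        W4         23  B102           115
group by sku, max of lead_days_x5:
sku
B102    135
D101    145
Name: lead_days_x5, dtype: int64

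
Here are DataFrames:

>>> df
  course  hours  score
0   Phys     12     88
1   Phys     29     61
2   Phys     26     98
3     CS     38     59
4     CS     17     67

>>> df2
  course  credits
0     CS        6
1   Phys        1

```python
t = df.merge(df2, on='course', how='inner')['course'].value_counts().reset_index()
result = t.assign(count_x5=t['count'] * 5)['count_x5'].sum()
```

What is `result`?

merge on 'course' (how='inner') → 5 rows:
  course  hours  score  credits
0   Phys     12     88        1
1   Phys     29     61        1
2   Phys     26     98        1
3     CS     38     59        6
4     CS     17     67        6
value_counts of course:
course
Phys    3
CS      2
Name: count, dtype: int64
reset_index():
  course  count
0   Phys      3
1     CS      2
add column count_x5 = t['count'] * 5:
  course  count  count_x5
0   Phys      3        15
1     CS      2        10

25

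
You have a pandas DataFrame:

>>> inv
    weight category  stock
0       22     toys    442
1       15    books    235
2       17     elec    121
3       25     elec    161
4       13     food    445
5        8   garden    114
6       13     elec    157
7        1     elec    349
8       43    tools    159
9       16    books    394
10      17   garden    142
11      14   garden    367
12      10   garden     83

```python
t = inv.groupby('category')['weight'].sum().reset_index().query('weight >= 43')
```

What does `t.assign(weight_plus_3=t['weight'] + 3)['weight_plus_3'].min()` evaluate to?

46

group by category, sum of weight:
category
books     31
elec      56
food      13
garden    49
tools     43
toys      22
Name: weight, dtype: int64
reset_index():
  category  weight
0    books      31
1     elec      56
2     food      13
3   garden      49
4    tools      43
5     toys      22
filter rows where weight >= 43:
  category  weight
1     elec      56
3   garden      49
4    tools      43
add column weight_plus_3 = t['weight'] + 3:
  category  weight  weight_plus_3
1     elec      56             59
3   garden      49             52
4    tools      43             46
Hence 46.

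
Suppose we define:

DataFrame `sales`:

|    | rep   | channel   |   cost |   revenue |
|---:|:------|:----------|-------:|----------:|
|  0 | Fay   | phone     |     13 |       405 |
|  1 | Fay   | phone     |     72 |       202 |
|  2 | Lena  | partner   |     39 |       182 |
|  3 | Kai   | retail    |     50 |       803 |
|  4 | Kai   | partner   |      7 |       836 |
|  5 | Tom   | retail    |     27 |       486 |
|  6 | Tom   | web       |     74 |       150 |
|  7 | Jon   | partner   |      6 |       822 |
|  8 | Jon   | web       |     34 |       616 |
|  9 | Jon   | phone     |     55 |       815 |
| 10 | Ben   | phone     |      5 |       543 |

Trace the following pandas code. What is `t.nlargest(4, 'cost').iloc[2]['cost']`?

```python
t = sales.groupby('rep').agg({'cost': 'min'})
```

group by rep, min of cost:
      cost
rep       
Ben      5
Fay     13
Jon      6
Kai      7
Lena    39
Tom     27
take 4 rows with largest cost:
      cost
rep       
Lena    39
Tom     27
Fay     13
Kai      7

13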